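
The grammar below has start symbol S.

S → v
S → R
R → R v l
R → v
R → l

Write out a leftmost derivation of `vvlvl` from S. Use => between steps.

S => R   [S → R]
R => Rvl   [R → R v l]
Rvl => Rvlvl   [R → R v l]
Rvlvl => vvlvl   [R → v]

S => R => Rvl => Rvlvl => vvlvl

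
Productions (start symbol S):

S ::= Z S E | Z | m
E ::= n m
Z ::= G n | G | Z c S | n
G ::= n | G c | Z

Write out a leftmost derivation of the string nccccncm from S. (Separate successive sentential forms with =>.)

S => Z   [S ::= Z]
Z => ZcS   [Z ::= Z c S]
ZcS => GncS   [Z ::= G n]
GncS => GcncS   [G ::= G c]
GcncS => GccncS   [G ::= G c]
GccncS => GcccncS   [G ::= G c]
GcccncS => GccccncS   [G ::= G c]
GccccncS => ZccccncS   [G ::= Z]
ZccccncS => nccccncS   [Z ::= n]
nccccncS => nccccncm   [S ::= m]

S => Z => ZcS => GncS => GcncS => GccncS => GcccncS => GccccncS => ZccccncS => nccccncS => nccccncm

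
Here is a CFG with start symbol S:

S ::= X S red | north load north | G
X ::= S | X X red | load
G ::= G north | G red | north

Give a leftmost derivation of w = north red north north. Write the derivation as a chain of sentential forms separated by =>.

S => G   [S ::= G]
G => G north   [G ::= G north]
G north => G north north   [G ::= G north]
G north north => G red north north   [G ::= G red]
G red north north => north red north north   [G ::= north]

S => G => G north => G north north => G red north north => north red north north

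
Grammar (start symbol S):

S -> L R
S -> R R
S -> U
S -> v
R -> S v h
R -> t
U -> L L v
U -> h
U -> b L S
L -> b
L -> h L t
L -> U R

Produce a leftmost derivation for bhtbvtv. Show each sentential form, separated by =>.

S => U => bLS => bURS => bLLvRS => bURLvRS => bhRLvRS => bhtLvRS => bhtbvRS => bhtbvtS => bhtbvtv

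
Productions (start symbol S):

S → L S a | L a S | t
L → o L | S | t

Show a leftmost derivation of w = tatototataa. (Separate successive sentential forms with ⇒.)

S ⇒ LaS ⇒ taS ⇒ taLSa ⇒ tatSa ⇒ tatLSaa ⇒ tatoLSaa ⇒ tatoSSaa ⇒ tatotSaa ⇒ tatotLaSaa ⇒ tatotoLaSaa ⇒ tatototaSaa ⇒ tatototataa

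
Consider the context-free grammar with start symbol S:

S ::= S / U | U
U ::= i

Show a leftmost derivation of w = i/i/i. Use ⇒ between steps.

S ⇒ S/U ⇒ S/U/U ⇒ U/U/U ⇒ i/U/U ⇒ i/i/U ⇒ i/i/i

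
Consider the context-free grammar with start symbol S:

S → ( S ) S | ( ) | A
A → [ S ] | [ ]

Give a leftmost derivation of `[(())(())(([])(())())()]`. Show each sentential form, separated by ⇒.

S ⇒ A   [S → A]
A ⇒ [S]   [A → [ S ]]
[S] ⇒ [(S)S]   [S → ( S ) S]
[(S)S] ⇒ [(())S]   [S → ( )]
[(())S] ⇒ [(())(S)S]   [S → ( S ) S]
[(())(S)S] ⇒ [(())(())S]   [S → ( )]
[(())(())S] ⇒ [(())(())(S)S]   [S → ( S ) S]
[(())(())(S)S] ⇒ [(())(())((S)S)S]   [S → ( S ) S]
[(())(())((S)S)S] ⇒ [(())(())((A)S)S]   [S → A]
[(())(())((A)S)S] ⇒ [(())(())(([])S)S]   [A → [ ]]
[(())(())(([])S)S] ⇒ [(())(())(([])(S)S)S]   [S → ( S ) S]
[(())(())(([])(S)S)S] ⇒ [(())(())(([])(())S)S]   [S → ( )]
[(())(())(([])(())S)S] ⇒ [(())(())(([])(())())S]   [S → ( )]
[(())(())(([])(())())S] ⇒ [(())(())(([])(())())()]   [S → ( )]

S⇒A⇒[S]⇒[(S)S]⇒[(())S]⇒[(())(S)S]⇒[(())(())S]⇒[(())(())(S)S]⇒[(())(())((S)S)S]⇒[(())(())((A)S)S]⇒[(())(())(([])S)S]⇒[(())(())(([])(S)S)S]⇒[(())(())(([])(())S)S]⇒[(())(())(([])(())())S]⇒[(())(())(([])(())())()]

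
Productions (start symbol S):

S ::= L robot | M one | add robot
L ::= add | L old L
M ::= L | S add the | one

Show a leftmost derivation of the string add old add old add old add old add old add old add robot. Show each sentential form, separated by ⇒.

S ⇒ L robot ⇒ L old L robot ⇒ L old L old L robot ⇒ add old L old L robot ⇒ add old L old L old L robot ⇒ add old L old L old L old L robot ⇒ add old L old L old L old L old L robot ⇒ add old add old L old L old L old L robot ⇒ add old add old add old L old L old L robot ⇒ add old add old add old L old L old L old L robot ⇒ add old add old add old add old L old L old L robot ⇒ add old add old add old add old add old L old L robot ⇒ add old add old add old add old add old add old L robot ⇒ add old add old add old add old add old add old add robot

S ⇒ L robot   [S ::= L robot]
L robot ⇒ L old L robot   [L ::= L old L]
L old L robot ⇒ L old L old L robot   [L ::= L old L]
L old L old L robot ⇒ add old L old L robot   [L ::= add]
add old L old L robot ⇒ add old L old L old L robot   [L ::= L old L]
add old L old L old L robot ⇒ add old L old L old L old L robot   [L ::= L old L]
add old L old L old L old L robot ⇒ add old L old L old L old L old L robot   [L ::= L old L]
add old L old L old L old L old L robot ⇒ add old add old L old L old L old L robot   [L ::= add]
add old add old L old L old L old L robot ⇒ add old add old add old L old L old L robot   [L ::= add]
add old add old add old L old L old L robot ⇒ add old add old add old L old L old L old L robot   [L ::= L old L]
add old add old add old L old L old L old L robot ⇒ add old add old add old add old L old L old L robot   [L ::= add]
add old add old add old add old L old L old L robot ⇒ add old add old add old add old add old L old L robot   [L ::= add]
add old add old add old add old add old L old L robot ⇒ add old add old add old add old add old add old L robot   [L ::= add]
add old add old add old add old add old add old L robot ⇒ add old add old add old add old add old add old add robot   [L ::= add]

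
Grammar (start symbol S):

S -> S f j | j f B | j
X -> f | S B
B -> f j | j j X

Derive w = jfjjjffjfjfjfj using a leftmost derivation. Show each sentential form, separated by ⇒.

S⇒Sfj⇒Sfjfj⇒jfBfjfj⇒jfjjXfjfj⇒jfjjSBfjfj⇒jfjjjfBBfjfj⇒jfjjjffjBfjfj⇒jfjjjffjfjfjfj

S ⇒ Sfj   [S -> S f j]
Sfj ⇒ Sfjfj   [S -> S f j]
Sfjfj ⇒ jfBfjfj   [S -> j f B]
jfBfjfj ⇒ jfjjXfjfj   [B -> j j X]
jfjjXfjfj ⇒ jfjjSBfjfj   [X -> S B]
jfjjSBfjfj ⇒ jfjjjfBBfjfj   [S -> j f B]
jfjjjfBBfjfj ⇒ jfjjjffjBfjfj   [B -> f j]
jfjjjffjBfjfj ⇒ jfjjjffjfjfjfj   [B -> f j]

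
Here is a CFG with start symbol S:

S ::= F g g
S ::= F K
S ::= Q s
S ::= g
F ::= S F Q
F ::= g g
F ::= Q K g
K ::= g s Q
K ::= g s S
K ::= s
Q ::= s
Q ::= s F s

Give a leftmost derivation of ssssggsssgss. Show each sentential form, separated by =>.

S => Qs => sFss => sQKgss => ssFsKgss => ssSFQsKgss => ssQsFQsKgss => ssssFQsKgss => ssssggQsKgss => ssssggssKgss => ssssggsssgss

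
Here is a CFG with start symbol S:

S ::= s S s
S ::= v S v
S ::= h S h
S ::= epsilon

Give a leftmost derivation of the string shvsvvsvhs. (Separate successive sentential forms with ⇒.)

S ⇒ sSs ⇒ shShs ⇒ shvSvhs ⇒ shvsSsvhs ⇒ shvsvSvsvhs ⇒ shvsvvsvhs

S ⇒ sSs   [S ::= s S s]
sSs ⇒ shShs   [S ::= h S h]
shShs ⇒ shvSvhs   [S ::= v S v]
shvSvhs ⇒ shvsSsvhs   [S ::= s S s]
shvsSsvhs ⇒ shvsvSvsvhs   [S ::= v S v]
shvsvSvsvhs ⇒ shvsvvsvhs   [S ::= epsilon]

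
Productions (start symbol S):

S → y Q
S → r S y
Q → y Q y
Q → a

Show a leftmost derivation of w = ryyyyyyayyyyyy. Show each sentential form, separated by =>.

S => rSy => ryQy => ryyQyy => ryyyQyyy => ryyyyQyyyy => ryyyyyQyyyyy => ryyyyyyQyyyyyy => ryyyyyyayyyyyy

S => rSy   [S → r S y]
rSy => ryQy   [S → y Q]
ryQy => ryyQyy   [Q → y Q y]
ryyQyy => ryyyQyyy   [Q → y Q y]
ryyyQyyy => ryyyyQyyyy   [Q → y Q y]
ryyyyQyyyy => ryyyyyQyyyyy   [Q → y Q y]
ryyyyyQyyyyy => ryyyyyyQyyyyyy   [Q → y Q y]
ryyyyyyQyyyyyy => ryyyyyyayyyyyy   [Q → a]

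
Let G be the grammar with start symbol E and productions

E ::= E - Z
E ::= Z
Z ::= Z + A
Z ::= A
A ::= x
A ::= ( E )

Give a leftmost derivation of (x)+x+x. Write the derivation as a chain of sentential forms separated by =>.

E=>Z=>Z+A=>Z+A+A=>A+A+A=>(E)+A+A=>(Z)+A+A=>(A)+A+A=>(x)+A+A=>(x)+x+A=>(x)+x+x

E => Z   [E ::= Z]
Z => Z+A   [Z ::= Z + A]
Z+A => Z+A+A   [Z ::= Z + A]
Z+A+A => A+A+A   [Z ::= A]
A+A+A => (E)+A+A   [A ::= ( E )]
(E)+A+A => (Z)+A+A   [E ::= Z]
(Z)+A+A => (A)+A+A   [Z ::= A]
(A)+A+A => (x)+A+A   [A ::= x]
(x)+A+A => (x)+x+A   [A ::= x]
(x)+x+A => (x)+x+x   [A ::= x]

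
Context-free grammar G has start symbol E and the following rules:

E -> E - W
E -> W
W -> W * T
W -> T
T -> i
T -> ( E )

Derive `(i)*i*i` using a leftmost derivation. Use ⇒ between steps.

E ⇒ W ⇒ W*T ⇒ W*T*T ⇒ T*T*T ⇒ (E)*T*T ⇒ (W)*T*T ⇒ (T)*T*T ⇒ (i)*T*T ⇒ (i)*i*T ⇒ (i)*i*i

E ⇒ W   [E -> W]
W ⇒ W*T   [W -> W * T]
W*T ⇒ W*T*T   [W -> W * T]
W*T*T ⇒ T*T*T   [W -> T]
T*T*T ⇒ (E)*T*T   [T -> ( E )]
(E)*T*T ⇒ (W)*T*T   [E -> W]
(W)*T*T ⇒ (T)*T*T   [W -> T]
(T)*T*T ⇒ (i)*T*T   [T -> i]
(i)*T*T ⇒ (i)*i*T   [T -> i]
(i)*i*T ⇒ (i)*i*i   [T -> i]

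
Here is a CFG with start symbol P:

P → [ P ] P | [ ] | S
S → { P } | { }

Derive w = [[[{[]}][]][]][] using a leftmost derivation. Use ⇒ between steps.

P⇒[P]P⇒[[P]P]P⇒[[[P]P]P]P⇒[[[S]P]P]P⇒[[[{P}]P]P]P⇒[[[{[]}]P]P]P⇒[[[{[]}][]]P]P⇒[[[{[]}][]][]]P⇒[[[{[]}][]][]][]

P ⇒ [P]P   [P → [ P ] P]
[P]P ⇒ [[P]P]P   [P → [ P ] P]
[[P]P]P ⇒ [[[P]P]P]P   [P → [ P ] P]
[[[P]P]P]P ⇒ [[[S]P]P]P   [P → S]
[[[S]P]P]P ⇒ [[[{P}]P]P]P   [S → { P }]
[[[{P}]P]P]P ⇒ [[[{[]}]P]P]P   [P → [ ]]
[[[{[]}]P]P]P ⇒ [[[{[]}][]]P]P   [P → [ ]]
[[[{[]}][]]P]P ⇒ [[[{[]}][]][]]P   [P → [ ]]
[[[{[]}][]][]]P ⇒ [[[{[]}][]][]][]   [P → [ ]]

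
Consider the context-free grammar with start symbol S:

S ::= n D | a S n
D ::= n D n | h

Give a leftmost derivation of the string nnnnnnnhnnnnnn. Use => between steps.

S => nD   [S ::= n D]
nD => nnDn   [D ::= n D n]
nnDn => nnnDnn   [D ::= n D n]
nnnDnn => nnnnDnnn   [D ::= n D n]
nnnnDnnn => nnnnnDnnnn   [D ::= n D n]
nnnnnDnnnn => nnnnnnDnnnnn   [D ::= n D n]
nnnnnnDnnnnn => nnnnnnnDnnnnnn   [D ::= n D n]
nnnnnnnDnnnnnn => nnnnnnnhnnnnnn   [D ::= h]

S=>nD=>nnDn=>nnnDnn=>nnnnDnnn=>nnnnnDnnnn=>nnnnnnDnnnnn=>nnnnnnnDnnnnnn=>nnnnnnnhnnnnnn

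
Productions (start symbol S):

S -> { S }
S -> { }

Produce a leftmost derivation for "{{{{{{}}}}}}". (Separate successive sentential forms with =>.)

S => {S} => {{S}} => {{{S}}} => {{{{S}}}} => {{{{{S}}}}} => {{{{{{}}}}}}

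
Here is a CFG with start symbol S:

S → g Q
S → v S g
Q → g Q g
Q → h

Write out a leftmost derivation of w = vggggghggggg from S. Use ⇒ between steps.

S⇒vSg⇒vgQg⇒vggQgg⇒vgggQggg⇒vggggQgggg⇒vgggggQggggg⇒vggggghggggg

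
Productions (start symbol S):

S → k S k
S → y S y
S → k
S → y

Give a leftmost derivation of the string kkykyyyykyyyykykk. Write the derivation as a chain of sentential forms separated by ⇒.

S⇒kSk⇒kkSkk⇒kkySykk⇒kkykSkykk⇒kkykySykykk⇒kkykyySyykykk⇒kkykyyySyyykykk⇒kkykyyyySyyyykykk⇒kkykyyyykyyyykykk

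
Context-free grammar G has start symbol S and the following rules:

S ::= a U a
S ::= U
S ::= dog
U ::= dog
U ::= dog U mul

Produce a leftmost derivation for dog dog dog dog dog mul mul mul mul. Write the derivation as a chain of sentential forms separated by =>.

S => U => dog U mul => dog dog U mul mul => dog dog dog U mul mul mul => dog dog dog dog U mul mul mul mul => dog dog dog dog dog mul mul mul mul

S => U   [S ::= U]
U => dog U mul   [U ::= dog U mul]
dog U mul => dog dog U mul mul   [U ::= dog U mul]
dog dog U mul mul => dog dog dog U mul mul mul   [U ::= dog U mul]
dog dog dog U mul mul mul => dog dog dog dog U mul mul mul mul   [U ::= dog U mul]
dog dog dog dog U mul mul mul mul => dog dog dog dog dog mul mul mul mul   [U ::= dog]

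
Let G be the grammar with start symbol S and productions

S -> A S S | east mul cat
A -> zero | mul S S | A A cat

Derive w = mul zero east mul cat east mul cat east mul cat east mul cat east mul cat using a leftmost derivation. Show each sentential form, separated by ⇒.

S ⇒ A S S ⇒ mul S S S S ⇒ mul A S S S S S ⇒ mul zero S S S S S ⇒ mul zero east mul cat S S S S ⇒ mul zero east mul cat east mul cat S S S ⇒ mul zero east mul cat east mul cat east mul cat S S ⇒ mul zero east mul cat east mul cat east mul cat east mul cat S ⇒ mul zero east mul cat east mul cat east mul cat east mul cat east mul cat

S ⇒ A S S   [S -> A S S]
A S S ⇒ mul S S S S   [A -> mul S S]
mul S S S S ⇒ mul A S S S S S   [S -> A S S]
mul A S S S S S ⇒ mul zero S S S S S   [A -> zero]
mul zero S S S S S ⇒ mul zero east mul cat S S S S   [S -> east mul cat]
mul zero east mul cat S S S S ⇒ mul zero east mul cat east mul cat S S S   [S -> east mul cat]
mul zero east mul cat east mul cat S S S ⇒ mul zero east mul cat east mul cat east mul cat S S   [S -> east mul cat]
mul zero east mul cat east mul cat east mul cat S S ⇒ mul zero east mul cat east mul cat east mul cat east mul cat S   [S -> east mul cat]
mul zero east mul cat east mul cat east mul cat east mul cat S ⇒ mul zero east mul cat east mul cat east mul cat east mul cat east mul cat   [S -> east mul cat]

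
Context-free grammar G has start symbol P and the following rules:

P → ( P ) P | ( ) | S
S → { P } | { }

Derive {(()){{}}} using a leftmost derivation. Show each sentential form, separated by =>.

P=>S=>{P}=>{(P)P}=>{(())P}=>{(())S}=>{(()){P}}=>{(()){S}}=>{(()){{}}}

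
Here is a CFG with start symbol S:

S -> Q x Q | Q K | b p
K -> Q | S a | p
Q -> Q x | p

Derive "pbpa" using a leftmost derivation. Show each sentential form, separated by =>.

S => QK   [S -> Q K]
QK => pK   [Q -> p]
pK => pSa   [K -> S a]
pSa => pbpa   [S -> b p]

S => QK => pK => pSa => pbpa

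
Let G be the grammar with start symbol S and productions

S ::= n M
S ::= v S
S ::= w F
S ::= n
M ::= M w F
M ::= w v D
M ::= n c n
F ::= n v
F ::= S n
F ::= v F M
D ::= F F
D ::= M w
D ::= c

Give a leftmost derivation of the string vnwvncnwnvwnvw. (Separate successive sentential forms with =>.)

S => vS => vnM => vnwvD => vnwvMw => vnwvMwFw => vnwvMwFwFw => vnwvncnwFwFw => vnwvncnwnvwFw => vnwvncnwnvwnvw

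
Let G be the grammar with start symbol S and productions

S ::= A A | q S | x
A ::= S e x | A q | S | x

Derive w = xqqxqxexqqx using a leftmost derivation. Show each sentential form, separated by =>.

S => AA => AqA => AqqA => SexqqA => AAexqqA => SAexqqA => AAAexqqA => AqAAexqqA => AqqAAexqqA => xqqAAexqqA => xqqAqAexqqA => xqqxqAexqqA => xqqxqxexqqA => xqqxqxexqqx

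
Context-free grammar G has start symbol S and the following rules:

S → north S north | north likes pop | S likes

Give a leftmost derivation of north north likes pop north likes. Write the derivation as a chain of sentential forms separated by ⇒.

S ⇒ S likes ⇒ north S north likes ⇒ north north likes pop north likes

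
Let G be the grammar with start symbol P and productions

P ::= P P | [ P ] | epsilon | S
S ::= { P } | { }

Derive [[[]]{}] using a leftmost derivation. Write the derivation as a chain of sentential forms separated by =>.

P => PP => [P]P => [PP]P => [[P]P]P => [[[P]]P]P => [[[]]P]P => [[[]]S]P => [[[]]{}]P => [[[]]{}]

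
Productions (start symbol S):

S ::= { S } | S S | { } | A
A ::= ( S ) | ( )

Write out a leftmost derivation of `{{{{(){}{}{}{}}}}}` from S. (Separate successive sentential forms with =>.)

S => {S}   [S ::= { S }]
{S} => {{S}}   [S ::= { S }]
{{S}} => {{{S}}}   [S ::= { S }]
{{{S}}} => {{{{S}}}}   [S ::= { S }]
{{{{S}}}} => {{{{SS}}}}   [S ::= S S]
{{{{SS}}}} => {{{{SSS}}}}   [S ::= S S]
{{{{SSS}}}} => {{{{SSSS}}}}   [S ::= S S]
{{{{SSSS}}}} => {{{{ASSS}}}}   [S ::= A]
{{{{ASSS}}}} => {{{{()SSS}}}}   [A ::= ( )]
{{{{()SSS}}}} => {{{{()SSSS}}}}   [S ::= S S]
{{{{()SSSS}}}} => {{{{(){}SSS}}}}   [S ::= { }]
{{{{(){}SSS}}}} => {{{{(){}{}SS}}}}   [S ::= { }]
{{{{(){}{}SS}}}} => {{{{(){}{}{}S}}}}   [S ::= { }]
{{{{(){}{}{}S}}}} => {{{{(){}{}{}{}}}}}   [S ::= { }]

S => {S} => {{S}} => {{{S}}} => {{{{S}}}} => {{{{SS}}}} => {{{{SSS}}}} => {{{{SSSS}}}} => {{{{ASSS}}}} => {{{{()SSS}}}} => {{{{()SSSS}}}} => {{{{(){}SSS}}}} => {{{{(){}{}SS}}}} => {{{{(){}{}{}S}}}} => {{{{(){}{}{}{}}}}}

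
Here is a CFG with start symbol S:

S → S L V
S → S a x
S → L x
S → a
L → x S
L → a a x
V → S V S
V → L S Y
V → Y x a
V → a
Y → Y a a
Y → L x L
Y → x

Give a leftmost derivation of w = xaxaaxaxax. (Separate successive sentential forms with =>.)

S=>Sax=>Saxax=>Lxaxax=>xSxaxax=>xSLVxaxax=>xaLVxaxax=>xaxSVxaxax=>xaxaVxaxax=>xaxaaxaxax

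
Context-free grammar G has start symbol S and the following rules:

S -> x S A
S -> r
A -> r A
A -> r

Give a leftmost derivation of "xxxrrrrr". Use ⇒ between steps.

S ⇒ xSA ⇒ xxSAA ⇒ xxxSAAA ⇒ xxxrAAA ⇒ xxxrrAAA ⇒ xxxrrrAA ⇒ xxxrrrrA ⇒ xxxrrrrr

S ⇒ xSA   [S -> x S A]
xSA ⇒ xxSAA   [S -> x S A]
xxSAA ⇒ xxxSAAA   [S -> x S A]
xxxSAAA ⇒ xxxrAAA   [S -> r]
xxxrAAA ⇒ xxxrrAAA   [A -> r A]
xxxrrAAA ⇒ xxxrrrAA   [A -> r]
xxxrrrAA ⇒ xxxrrrrA   [A -> r]
xxxrrrrA ⇒ xxxrrrrr   [A -> r]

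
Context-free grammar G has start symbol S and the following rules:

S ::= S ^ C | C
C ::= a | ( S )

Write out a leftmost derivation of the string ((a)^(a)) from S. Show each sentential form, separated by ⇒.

S ⇒ C ⇒ (S) ⇒ (S^C) ⇒ (C^C) ⇒ ((S)^C) ⇒ ((C)^C) ⇒ ((a)^C) ⇒ ((a)^(S)) ⇒ ((a)^(C)) ⇒ ((a)^(a))

S ⇒ C   [S ::= C]
C ⇒ (S)   [C ::= ( S )]
(S) ⇒ (S^C)   [S ::= S ^ C]
(S^C) ⇒ (C^C)   [S ::= C]
(C^C) ⇒ ((S)^C)   [C ::= ( S )]
((S)^C) ⇒ ((C)^C)   [S ::= C]
((C)^C) ⇒ ((a)^C)   [C ::= a]
((a)^C) ⇒ ((a)^(S))   [C ::= ( S )]
((a)^(S)) ⇒ ((a)^(C))   [S ::= C]
((a)^(C)) ⇒ ((a)^(a))   [C ::= a]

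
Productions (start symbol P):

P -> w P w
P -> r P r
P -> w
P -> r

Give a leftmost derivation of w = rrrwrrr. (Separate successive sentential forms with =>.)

P => rPr   [P -> r P r]
rPr => rrPrr   [P -> r P r]
rrPrr => rrrPrrr   [P -> r P r]
rrrPrrr => rrrwrrr   [P -> w]

P => rPr => rrPrr => rrrPrrr => rrrwrrr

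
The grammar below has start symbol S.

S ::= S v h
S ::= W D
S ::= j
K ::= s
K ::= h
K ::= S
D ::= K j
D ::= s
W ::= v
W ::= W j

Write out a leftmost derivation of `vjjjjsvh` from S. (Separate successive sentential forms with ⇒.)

S ⇒ Svh ⇒ WDvh ⇒ WjDvh ⇒ WjjDvh ⇒ WjjjDvh ⇒ WjjjjDvh ⇒ vjjjjDvh ⇒ vjjjjsvh

S ⇒ Svh   [S ::= S v h]
Svh ⇒ WDvh   [S ::= W D]
WDvh ⇒ WjDvh   [W ::= W j]
WjDvh ⇒ WjjDvh   [W ::= W j]
WjjDvh ⇒ WjjjDvh   [W ::= W j]
WjjjDvh ⇒ WjjjjDvh   [W ::= W j]
WjjjjDvh ⇒ vjjjjDvh   [W ::= v]
vjjjjDvh ⇒ vjjjjsvh   [D ::= s]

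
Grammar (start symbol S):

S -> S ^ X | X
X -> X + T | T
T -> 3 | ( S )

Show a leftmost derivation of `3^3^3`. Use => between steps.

S => S^X   [S -> S ^ X]
S^X => S^X^X   [S -> S ^ X]
S^X^X => X^X^X   [S -> X]
X^X^X => T^X^X   [X -> T]
T^X^X => 3^X^X   [T -> 3]
3^X^X => 3^T^X   [X -> T]
3^T^X => 3^3^X   [T -> 3]
3^3^X => 3^3^T   [X -> T]
3^3^T => 3^3^3   [T -> 3]

S => S^X => S^X^X => X^X^X => T^X^X => 3^X^X => 3^T^X => 3^3^X => 3^3^T => 3^3^3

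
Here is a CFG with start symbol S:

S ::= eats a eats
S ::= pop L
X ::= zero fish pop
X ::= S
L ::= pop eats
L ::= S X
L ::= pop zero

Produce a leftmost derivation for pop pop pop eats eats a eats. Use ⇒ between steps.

S ⇒ pop L ⇒ pop S X ⇒ pop pop L X ⇒ pop pop pop eats X ⇒ pop pop pop eats S ⇒ pop pop pop eats eats a eats

S ⇒ pop L   [S ::= pop L]
pop L ⇒ pop S X   [L ::= S X]
pop S X ⇒ pop pop L X   [S ::= pop L]
pop pop L X ⇒ pop pop pop eats X   [L ::= pop eats]
pop pop pop eats X ⇒ pop pop pop eats S   [X ::= S]
pop pop pop eats S ⇒ pop pop pop eats eats a eats   [S ::= eats a eats]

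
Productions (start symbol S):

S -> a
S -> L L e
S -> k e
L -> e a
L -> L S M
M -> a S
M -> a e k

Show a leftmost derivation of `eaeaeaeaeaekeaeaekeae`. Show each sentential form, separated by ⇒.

S⇒LLe⇒LSMLe⇒eaSMLe⇒eaLLeMLe⇒eaLSMLeMLe⇒eaeaSMLeMLe⇒eaeaLLeMLeMLe⇒eaeaeaLeMLeMLe⇒eaeaeaeaeMLeMLe⇒eaeaeaeaeaekLeMLe⇒eaeaeaeaeaekeaeMLe⇒eaeaeaeaeaekeaeaekLe⇒eaeaeaeaeaekeaeaekeae

S ⇒ LLe   [S -> L L e]
LLe ⇒ LSMLe   [L -> L S M]
LSMLe ⇒ eaSMLe   [L -> e a]
eaSMLe ⇒ eaLLeMLe   [S -> L L e]
eaLLeMLe ⇒ eaLSMLeMLe   [L -> L S M]
eaLSMLeMLe ⇒ eaeaSMLeMLe   [L -> e a]
eaeaSMLeMLe ⇒ eaeaLLeMLeMLe   [S -> L L e]
eaeaLLeMLeMLe ⇒ eaeaeaLeMLeMLe   [L -> e a]
eaeaeaLeMLeMLe ⇒ eaeaeaeaeMLeMLe   [L -> e a]
eaeaeaeaeMLeMLe ⇒ eaeaeaeaeaekLeMLe   [M -> a e k]
eaeaeaeaeaekLeMLe ⇒ eaeaeaeaeaekeaeMLe   [L -> e a]
eaeaeaeaeaekeaeMLe ⇒ eaeaeaeaeaekeaeaekLe   [M -> a e k]
eaeaeaeaeaekeaeaekLe ⇒ eaeaeaeaeaekeaeaekeae   [L -> e a]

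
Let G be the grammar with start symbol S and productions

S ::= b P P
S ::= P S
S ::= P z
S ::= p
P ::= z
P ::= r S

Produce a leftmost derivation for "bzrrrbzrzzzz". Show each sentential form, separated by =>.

S=>bPP=>bzP=>bzrS=>bzrPz=>bzrrSz=>bzrrPzz=>bzrrrSzz=>bzrrrbPPzz=>bzrrrbzPzz=>bzrrrbzrSzz=>bzrrrbzrPzzz=>bzrrrbzrzzzz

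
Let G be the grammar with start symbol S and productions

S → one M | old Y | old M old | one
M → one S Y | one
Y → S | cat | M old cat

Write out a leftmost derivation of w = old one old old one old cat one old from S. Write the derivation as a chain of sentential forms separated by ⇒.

S ⇒ old M old ⇒ old one S Y old ⇒ old one old Y Y old ⇒ old one old S Y old ⇒ old one old old Y Y old ⇒ old one old old M old cat Y old ⇒ old one old old one old cat Y old ⇒ old one old old one old cat S old ⇒ old one old old one old cat one old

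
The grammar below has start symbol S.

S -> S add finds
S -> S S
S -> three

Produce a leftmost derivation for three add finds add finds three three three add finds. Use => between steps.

S => S add finds   [S -> S add finds]
S add finds => S S add finds   [S -> S S]
S S add finds => S S S add finds   [S -> S S]
S S S add finds => S S S S add finds   [S -> S S]
S S S S add finds => S add finds S S S add finds   [S -> S add finds]
S add finds S S S add finds => S add finds add finds S S S add finds   [S -> S add finds]
S add finds add finds S S S add finds => three add finds add finds S S S add finds   [S -> three]
three add finds add finds S S S add finds => three add finds add finds three S S add finds   [S -> three]
three add finds add finds three S S add finds => three add finds add finds three three S add finds   [S -> three]
three add finds add finds three three S add finds => three add finds add finds three three three add finds   [S -> three]

S => S add finds => S S add finds => S S S add finds => S S S S add finds => S add finds S S S add finds => S add finds add finds S S S add finds => three add finds add finds S S S add finds => three add finds add finds three S S add finds => three add finds add finds three three S add finds => three add finds add finds three three three add finds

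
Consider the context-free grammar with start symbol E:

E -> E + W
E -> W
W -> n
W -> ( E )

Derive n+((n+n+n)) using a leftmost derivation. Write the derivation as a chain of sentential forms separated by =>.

E=>E+W=>W+W=>n+W=>n+(E)=>n+(W)=>n+((E))=>n+((E+W))=>n+((E+W+W))=>n+((W+W+W))=>n+((n+W+W))=>n+((n+n+W))=>n+((n+n+n))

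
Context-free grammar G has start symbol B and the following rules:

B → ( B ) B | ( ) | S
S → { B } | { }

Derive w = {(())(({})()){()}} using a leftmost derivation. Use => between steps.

B=>S=>{B}=>{(B)B}=>{(())B}=>{(())(B)B}=>{(())((B)B)B}=>{(())((S)B)B}=>{(())(({})B)B}=>{(())(({})())B}=>{(())(({})())S}=>{(())(({})()){B}}=>{(())(({})()){()}}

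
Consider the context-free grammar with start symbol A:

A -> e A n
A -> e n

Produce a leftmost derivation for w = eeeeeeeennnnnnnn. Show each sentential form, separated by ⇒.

A ⇒ eAn ⇒ eeAnn ⇒ eeeAnnn ⇒ eeeeAnnnn ⇒ eeeeeAnnnnn ⇒ eeeeeeAnnnnnn ⇒ eeeeeeeAnnnnnnn ⇒ eeeeeeeennnnnnnn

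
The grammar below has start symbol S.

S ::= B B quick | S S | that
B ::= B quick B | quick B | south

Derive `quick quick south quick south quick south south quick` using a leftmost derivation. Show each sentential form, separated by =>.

S => B B quick => quick B B quick => quick B quick B B quick => quick quick B quick B B quick => quick quick B quick B quick B B quick => quick quick south quick B quick B B quick => quick quick south quick south quick B B quick => quick quick south quick south quick south B quick => quick quick south quick south quick south south quick

S => B B quick   [S ::= B B quick]
B B quick => quick B B quick   [B ::= quick B]
quick B B quick => quick B quick B B quick   [B ::= B quick B]
quick B quick B B quick => quick quick B quick B B quick   [B ::= quick B]
quick quick B quick B B quick => quick quick B quick B quick B B quick   [B ::= B quick B]
quick quick B quick B quick B B quick => quick quick south quick B quick B B quick   [B ::= south]
quick quick south quick B quick B B quick => quick quick south quick south quick B B quick   [B ::= south]
quick quick south quick south quick B B quick => quick quick south quick south quick south B quick   [B ::= south]
quick quick south quick south quick south B quick => quick quick south quick south quick south south quick   [B ::= south]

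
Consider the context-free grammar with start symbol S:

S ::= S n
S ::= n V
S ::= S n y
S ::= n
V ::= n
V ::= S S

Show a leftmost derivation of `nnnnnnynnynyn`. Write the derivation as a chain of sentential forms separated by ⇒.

S ⇒ Sn ⇒ Snyn ⇒ Snynyn ⇒ Snnynyn ⇒ nVnnynyn ⇒ nSSnnynyn ⇒ nSnSnnynyn ⇒ nnVnSnnynyn ⇒ nnnnSnnynyn ⇒ nnnnSnynnynyn ⇒ nnnnnnynnynyn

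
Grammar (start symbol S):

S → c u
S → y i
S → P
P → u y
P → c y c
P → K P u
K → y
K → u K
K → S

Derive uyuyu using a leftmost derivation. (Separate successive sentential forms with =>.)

S => P => KPu => SPu => PPu => uyPu => uyuyu

S => P   [S → P]
P => KPu   [P → K P u]
KPu => SPu   [K → S]
SPu => PPu   [S → P]
PPu => uyPu   [P → u y]
uyPu => uyuyu   [P → u y]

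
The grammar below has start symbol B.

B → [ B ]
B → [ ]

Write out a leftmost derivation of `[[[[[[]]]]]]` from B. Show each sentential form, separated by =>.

B => [B] => [[B]] => [[[B]]] => [[[[B]]]] => [[[[[B]]]]] => [[[[[[]]]]]]

B => [B]   [B → [ B ]]
[B] => [[B]]   [B → [ B ]]
[[B]] => [[[B]]]   [B → [ B ]]
[[[B]]] => [[[[B]]]]   [B → [ B ]]
[[[[B]]]] => [[[[[B]]]]]   [B → [ B ]]
[[[[[B]]]]] => [[[[[[]]]]]]   [B → [ ]]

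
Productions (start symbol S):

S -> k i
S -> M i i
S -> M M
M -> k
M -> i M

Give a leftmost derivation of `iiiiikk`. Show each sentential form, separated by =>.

S => MM => iMM => iiMM => iiiMM => iiiiMM => iiiiiMM => iiiiikM => iiiiikk

S => MM   [S -> M M]
MM => iMM   [M -> i M]
iMM => iiMM   [M -> i M]
iiMM => iiiMM   [M -> i M]
iiiMM => iiiiMM   [M -> i M]
iiiiMM => iiiiiMM   [M -> i M]
iiiiiMM => iiiiikM   [M -> k]
iiiiikM => iiiiikk   [M -> k]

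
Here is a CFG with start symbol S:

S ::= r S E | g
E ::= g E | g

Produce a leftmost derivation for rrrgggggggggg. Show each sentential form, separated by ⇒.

S ⇒ rSE   [S ::= r S E]
rSE ⇒ rrSEE   [S ::= r S E]
rrSEE ⇒ rrrSEEE   [S ::= r S E]
rrrSEEE ⇒ rrrgEEE   [S ::= g]
rrrgEEE ⇒ rrrggEEE   [E ::= g E]
rrrggEEE ⇒ rrrgggEEE   [E ::= g E]
rrrgggEEE ⇒ rrrggggEEE   [E ::= g E]
rrrggggEEE ⇒ rrrgggggEEE   [E ::= g E]
rrrgggggEEE ⇒ rrrggggggEE   [E ::= g]
rrrggggggEE ⇒ rrrgggggggEE   [E ::= g E]
rrrgggggggEE ⇒ rrrggggggggE   [E ::= g]
rrrggggggggE ⇒ rrrgggggggggE   [E ::= g E]
rrrgggggggggE ⇒ rrrgggggggggg   [E ::= g]

S ⇒ rSE ⇒ rrSEE ⇒ rrrSEEE ⇒ rrrgEEE ⇒ rrrggEEE ⇒ rrrgggEEE ⇒ rrrggggEEE ⇒ rrrgggggEEE ⇒ rrrggggggEE ⇒ rrrgggggggEE ⇒ rrrggggggggE ⇒ rrrgggggggggE ⇒ rrrgggggggggg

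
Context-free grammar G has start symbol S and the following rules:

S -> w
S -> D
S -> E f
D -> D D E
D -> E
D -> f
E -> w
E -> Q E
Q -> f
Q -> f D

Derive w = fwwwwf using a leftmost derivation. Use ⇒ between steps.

S ⇒ Ef   [S -> E f]
Ef ⇒ QEf   [E -> Q E]
QEf ⇒ fDEf   [Q -> f D]
fDEf ⇒ fDDEEf   [D -> D D E]
fDDEEf ⇒ fEDEEf   [D -> E]
fEDEEf ⇒ fwDEEf   [E -> w]
fwDEEf ⇒ fwEEEf   [D -> E]
fwEEEf ⇒ fwwEEf   [E -> w]
fwwEEf ⇒ fwwwEf   [E -> w]
fwwwEf ⇒ fwwwwf   [E -> w]

S ⇒ Ef ⇒ QEf ⇒ fDEf ⇒ fDDEEf ⇒ fEDEEf ⇒ fwDEEf ⇒ fwEEEf ⇒ fwwEEf ⇒ fwwwEf ⇒ fwwwwf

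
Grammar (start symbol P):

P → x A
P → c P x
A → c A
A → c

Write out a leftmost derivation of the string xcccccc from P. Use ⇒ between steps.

P⇒xA⇒xcA⇒xccA⇒xcccA⇒xccccA⇒xcccccA⇒xcccccc

P ⇒ xA   [P → x A]
xA ⇒ xcA   [A → c A]
xcA ⇒ xccA   [A → c A]
xccA ⇒ xcccA   [A → c A]
xcccA ⇒ xccccA   [A → c A]
xccccA ⇒ xcccccA   [A → c A]
xcccccA ⇒ xcccccc   [A → c]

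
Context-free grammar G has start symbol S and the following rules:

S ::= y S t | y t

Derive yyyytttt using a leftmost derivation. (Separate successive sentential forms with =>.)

S => ySt   [S ::= y S t]
ySt => yyStt   [S ::= y S t]
yyStt => yyySttt   [S ::= y S t]
yyySttt => yyyytttt   [S ::= y t]

S=>ySt=>yyStt=>yyySttt=>yyyytttt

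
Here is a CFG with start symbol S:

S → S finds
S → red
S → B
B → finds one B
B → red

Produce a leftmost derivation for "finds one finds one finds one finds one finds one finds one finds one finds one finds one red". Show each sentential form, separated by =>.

S => B => finds one B => finds one finds one B => finds one finds one finds one B => finds one finds one finds one finds one B => finds one finds one finds one finds one finds one B => finds one finds one finds one finds one finds one finds one B => finds one finds one finds one finds one finds one finds one finds one B => finds one finds one finds one finds one finds one finds one finds one finds one B => finds one finds one finds one finds one finds one finds one finds one finds one finds one B => finds one finds one finds one finds one finds one finds one finds one finds one finds one red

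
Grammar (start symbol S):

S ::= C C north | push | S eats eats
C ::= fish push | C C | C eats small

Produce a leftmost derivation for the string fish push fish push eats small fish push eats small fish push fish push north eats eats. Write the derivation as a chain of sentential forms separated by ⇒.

S ⇒ S eats eats   [S ::= S eats eats]
S eats eats ⇒ C C north eats eats   [S ::= C C north]
C C north eats eats ⇒ fish push C north eats eats   [C ::= fish push]
fish push C north eats eats ⇒ fish push C C north eats eats   [C ::= C C]
fish push C C north eats eats ⇒ fish push C eats small C north eats eats   [C ::= C eats small]
fish push C eats small C north eats eats ⇒ fish push fish push eats small C north eats eats   [C ::= fish push]
fish push fish push eats small C north eats eats ⇒ fish push fish push eats small C C north eats eats   [C ::= C C]
fish push fish push eats small C C north eats eats ⇒ fish push fish push eats small C C C north eats eats   [C ::= C C]
fish push fish push eats small C C C north eats eats ⇒ fish push fish push eats small C eats small C C north eats eats   [C ::= C eats small]
fish push fish push eats small C eats small C C north eats eats ⇒ fish push fish push eats small fish push eats small C C north eats eats   [C ::= fish push]
fish push fish push eats small fish push eats small C C north eats eats ⇒ fish push fish push eats small fish push eats small fish push C north eats eats   [C ::= fish push]
fish push fish push eats small fish push eats small fish push C north eats eats ⇒ fish push fish push eats small fish push eats small fish push fish push north eats eats   [C ::= fish push]

S ⇒ S eats eats ⇒ C C north eats eats ⇒ fish push C north eats eats ⇒ fish push C C north eats eats ⇒ fish push C eats small C north eats eats ⇒ fish push fish push eats small C north eats eats ⇒ fish push fish push eats small C C north eats eats ⇒ fish push fish push eats small C C C north eats eats ⇒ fish push fish push eats small C eats small C C north eats eats ⇒ fish push fish push eats small fish push eats small C C north eats eats ⇒ fish push fish push eats small fish push eats small fish push C north eats eats ⇒ fish push fish push eats small fish push eats small fish push fish push north eats eats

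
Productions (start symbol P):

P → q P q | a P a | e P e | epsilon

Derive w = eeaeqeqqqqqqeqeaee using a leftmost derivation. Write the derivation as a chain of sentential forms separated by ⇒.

P ⇒ ePe ⇒ eePee ⇒ eeaPaee ⇒ eeaePeaee ⇒ eeaeqPqeaee ⇒ eeaeqePeqeaee ⇒ eeaeqeqPqeqeaee ⇒ eeaeqeqqPqqeqeaee ⇒ eeaeqeqqqPqqqeqeaee ⇒ eeaeqeqqqqqqeqeaee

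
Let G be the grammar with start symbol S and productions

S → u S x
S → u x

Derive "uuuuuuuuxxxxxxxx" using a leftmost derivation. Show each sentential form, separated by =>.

S => uSx   [S → u S x]
uSx => uuSxx   [S → u S x]
uuSxx => uuuSxxx   [S → u S x]
uuuSxxx => uuuuSxxxx   [S → u S x]
uuuuSxxxx => uuuuuSxxxxx   [S → u S x]
uuuuuSxxxxx => uuuuuuSxxxxxx   [S → u S x]
uuuuuuSxxxxxx => uuuuuuuSxxxxxxx   [S → u S x]
uuuuuuuSxxxxxxx => uuuuuuuuxxxxxxxx   [S → u x]

S=>uSx=>uuSxx=>uuuSxxx=>uuuuSxxxx=>uuuuuSxxxxx=>uuuuuuSxxxxxx=>uuuuuuuSxxxxxxx=>uuuuuuuuxxxxxxxx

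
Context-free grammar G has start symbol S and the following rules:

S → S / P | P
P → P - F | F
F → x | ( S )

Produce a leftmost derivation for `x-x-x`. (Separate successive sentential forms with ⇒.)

S ⇒ P   [S → P]
P ⇒ P-F   [P → P - F]
P-F ⇒ P-F-F   [P → P - F]
P-F-F ⇒ F-F-F   [P → F]
F-F-F ⇒ x-F-F   [F → x]
x-F-F ⇒ x-x-F   [F → x]
x-x-F ⇒ x-x-x   [F → x]

S ⇒ P ⇒ P-F ⇒ P-F-F ⇒ F-F-F ⇒ x-F-F ⇒ x-x-F ⇒ x-x-x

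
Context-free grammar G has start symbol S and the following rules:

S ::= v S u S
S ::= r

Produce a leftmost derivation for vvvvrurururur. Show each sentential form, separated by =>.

S => vSuS => vvSuSuS => vvvSuSuSuS => vvvvSuSuSuSuS => vvvvruSuSuSuS => vvvvruruSuSuS => vvvvrururuSuS => vvvvrurururuS => vvvvrurururur

S => vSuS   [S ::= v S u S]
vSuS => vvSuSuS   [S ::= v S u S]
vvSuSuS => vvvSuSuSuS   [S ::= v S u S]
vvvSuSuSuS => vvvvSuSuSuSuS   [S ::= v S u S]
vvvvSuSuSuSuS => vvvvruSuSuSuS   [S ::= r]
vvvvruSuSuSuS => vvvvruruSuSuS   [S ::= r]
vvvvruruSuSuS => vvvvrururuSuS   [S ::= r]
vvvvrururuSuS => vvvvrurururuS   [S ::= r]
vvvvrurururuS => vvvvrurururur   [S ::= r]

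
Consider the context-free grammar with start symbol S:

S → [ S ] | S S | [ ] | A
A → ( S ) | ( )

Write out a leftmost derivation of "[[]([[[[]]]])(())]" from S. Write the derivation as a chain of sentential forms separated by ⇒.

S ⇒ [S]   [S → [ S ]]
[S] ⇒ [SS]   [S → S S]
[SS] ⇒ [SSS]   [S → S S]
[SSS] ⇒ [[]SS]   [S → [ ]]
[[]SS] ⇒ [[]AS]   [S → A]
[[]AS] ⇒ [[](S)S]   [A → ( S )]
[[](S)S] ⇒ [[]([S])S]   [S → [ S ]]
[[]([S])S] ⇒ [[]([[S]])S]   [S → [ S ]]
[[]([[S]])S] ⇒ [[]([[[S]]])S]   [S → [ S ]]
[[]([[[S]]])S] ⇒ [[]([[[[]]]])S]   [S → [ ]]
[[]([[[[]]]])S] ⇒ [[]([[[[]]]])A]   [S → A]
[[]([[[[]]]])A] ⇒ [[]([[[[]]]])(S)]   [A → ( S )]
[[]([[[[]]]])(S)] ⇒ [[]([[[[]]]])(A)]   [S → A]
[[]([[[[]]]])(A)] ⇒ [[]([[[[]]]])(())]   [A → ( )]

S⇒[S]⇒[SS]⇒[SSS]⇒[[]SS]⇒[[]AS]⇒[[](S)S]⇒[[]([S])S]⇒[[]([[S]])S]⇒[[]([[[S]]])S]⇒[[]([[[[]]]])S]⇒[[]([[[[]]]])A]⇒[[]([[[[]]]])(S)]⇒[[]([[[[]]]])(A)]⇒[[]([[[[]]]])(())]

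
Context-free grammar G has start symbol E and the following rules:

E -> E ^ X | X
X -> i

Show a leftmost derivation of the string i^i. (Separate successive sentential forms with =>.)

E => E^X => X^X => i^X => i^i

E => E^X   [E -> E ^ X]
E^X => X^X   [E -> X]
X^X => i^X   [X -> i]
i^X => i^i   [X -> i]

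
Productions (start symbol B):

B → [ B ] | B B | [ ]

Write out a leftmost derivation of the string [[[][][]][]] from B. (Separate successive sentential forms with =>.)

B=>[B]=>[BB]=>[[B]B]=>[[BB]B]=>[[BBB]B]=>[[[]BB]B]=>[[[][]B]B]=>[[[][][]]B]=>[[[][][]][]]

B => [B]   [B → [ B ]]
[B] => [BB]   [B → B B]
[BB] => [[B]B]   [B → [ B ]]
[[B]B] => [[BB]B]   [B → B B]
[[BB]B] => [[BBB]B]   [B → B B]
[[BBB]B] => [[[]BB]B]   [B → [ ]]
[[[]BB]B] => [[[][]B]B]   [B → [ ]]
[[[][]B]B] => [[[][][]]B]   [B → [ ]]
[[[][][]]B] => [[[][][]][]]   [B → [ ]]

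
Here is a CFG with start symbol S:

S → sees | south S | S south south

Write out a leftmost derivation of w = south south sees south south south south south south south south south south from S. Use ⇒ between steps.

S ⇒ south S   [S → south S]
south S ⇒ south south S   [S → south S]
south south S ⇒ south south S south south   [S → S south south]
south south S south south ⇒ south south S south south south south   [S → S south south]
south south S south south south south ⇒ south south S south south south south south south   [S → S south south]
south south S south south south south south south ⇒ south south S south south south south south south south south   [S → S south south]
south south S south south south south south south south south ⇒ south south S south south south south south south south south south south   [S → S south south]
south south S south south south south south south south south south south ⇒ south south sees south south south south south south south south south south   [S → sees]

S ⇒ south S ⇒ south south S ⇒ south south S south south ⇒ south south S south south south south ⇒ south south S south south south south south south ⇒ south south S south south south south south south south south ⇒ south south S south south south south south south south south south south ⇒ south south sees south south south south south south south south south south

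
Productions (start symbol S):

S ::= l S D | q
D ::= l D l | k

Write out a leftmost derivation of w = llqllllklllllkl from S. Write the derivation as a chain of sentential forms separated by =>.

S => lSD => llSDD => llqDD => llqlDlD => llqllDllD => llqlllDlllD => llqllllDllllD => llqllllkllllD => llqllllklllllDl => llqllllklllllkl

S => lSD   [S ::= l S D]
lSD => llSDD   [S ::= l S D]
llSDD => llqDD   [S ::= q]
llqDD => llqlDlD   [D ::= l D l]
llqlDlD => llqllDllD   [D ::= l D l]
llqllDllD => llqlllDlllD   [D ::= l D l]
llqlllDlllD => llqllllDllllD   [D ::= l D l]
llqllllDllllD => llqllllkllllD   [D ::= k]
llqllllkllllD => llqllllklllllDl   [D ::= l D l]
llqllllklllllDl => llqllllklllllkl   [D ::= k]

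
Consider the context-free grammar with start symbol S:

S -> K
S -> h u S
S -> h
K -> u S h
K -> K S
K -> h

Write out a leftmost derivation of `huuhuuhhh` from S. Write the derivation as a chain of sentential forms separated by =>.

S => huS => huK => huuSh => huuhuSh => huuhuKh => huuhuuShh => huuhuuKhh => huuhuuhhh

S => huS   [S -> h u S]
huS => huK   [S -> K]
huK => huuSh   [K -> u S h]
huuSh => huuhuSh   [S -> h u S]
huuhuSh => huuhuKh   [S -> K]
huuhuKh => huuhuuShh   [K -> u S h]
huuhuuShh => huuhuuKhh   [S -> K]
huuhuuKhh => huuhuuhhh   [K -> h]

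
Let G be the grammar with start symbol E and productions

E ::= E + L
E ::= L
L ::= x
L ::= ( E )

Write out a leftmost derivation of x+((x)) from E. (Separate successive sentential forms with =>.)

E => E+L => L+L => x+L => x+(E) => x+(L) => x+((E)) => x+((L)) => x+((x))

E => E+L   [E ::= E + L]
E+L => L+L   [E ::= L]
L+L => x+L   [L ::= x]
x+L => x+(E)   [L ::= ( E )]
x+(E) => x+(L)   [E ::= L]
x+(L) => x+((E))   [L ::= ( E )]
x+((E)) => x+((L))   [E ::= L]
x+((L)) => x+((x))   [L ::= x]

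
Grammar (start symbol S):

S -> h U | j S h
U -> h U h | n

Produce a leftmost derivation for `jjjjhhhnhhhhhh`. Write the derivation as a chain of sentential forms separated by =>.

S => jSh => jjShh => jjjShhh => jjjjShhhh => jjjjhUhhhh => jjjjhhUhhhhh => jjjjhhhUhhhhhh => jjjjhhhnhhhhhh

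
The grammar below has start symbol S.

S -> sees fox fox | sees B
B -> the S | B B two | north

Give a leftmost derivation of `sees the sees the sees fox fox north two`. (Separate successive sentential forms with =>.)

S => sees B   [S -> sees B]
sees B => sees the S   [B -> the S]
sees the S => sees the sees B   [S -> sees B]
sees the sees B => sees the sees B B two   [B -> B B two]
sees the sees B B two => sees the sees the S B two   [B -> the S]
sees the sees the S B two => sees the sees the sees fox fox B two   [S -> sees fox fox]
sees the sees the sees fox fox B two => sees the sees the sees fox fox north two   [B -> north]

S => sees B => sees the S => sees the sees B => sees the sees B B two => sees the sees the S B two => sees the sees the sees fox fox B two => sees the sees the sees fox fox north two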